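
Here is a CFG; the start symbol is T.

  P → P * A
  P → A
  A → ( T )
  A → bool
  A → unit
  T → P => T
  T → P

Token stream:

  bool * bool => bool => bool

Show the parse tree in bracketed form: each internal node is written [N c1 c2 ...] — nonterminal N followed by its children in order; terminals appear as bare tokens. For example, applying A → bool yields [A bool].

[T [P [P [A bool]] * [A bool]] => [T [P [A bool]] => [T [P [A bool]]]]]

T
P => T
P * A => T
A * A => T
bool * A => T
bool * bool => T
bool * bool => P => T
bool * bool => A => T
bool * bool => bool => T
bool * bool => bool => P
bool * bool => bool => A
bool * bool => bool => bool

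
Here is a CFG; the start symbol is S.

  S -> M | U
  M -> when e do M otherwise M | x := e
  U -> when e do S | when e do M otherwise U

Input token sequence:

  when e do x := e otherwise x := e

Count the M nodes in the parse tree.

[S [M when e do [M x := e] otherwise [M x := e]]]

3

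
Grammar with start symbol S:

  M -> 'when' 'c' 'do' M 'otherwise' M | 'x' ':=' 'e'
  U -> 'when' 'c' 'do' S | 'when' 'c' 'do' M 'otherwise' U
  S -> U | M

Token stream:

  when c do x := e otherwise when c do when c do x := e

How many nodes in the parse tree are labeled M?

2

[S [U when c do [M x := e] otherwise [U when c do [S [U when c do [S [M x := e]]]]]]]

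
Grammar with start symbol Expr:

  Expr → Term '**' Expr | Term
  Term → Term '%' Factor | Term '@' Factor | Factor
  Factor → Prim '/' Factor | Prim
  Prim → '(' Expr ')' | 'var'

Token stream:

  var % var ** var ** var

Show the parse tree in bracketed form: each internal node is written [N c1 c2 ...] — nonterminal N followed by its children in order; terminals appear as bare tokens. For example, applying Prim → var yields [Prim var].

Expr
Term ** Expr
Term % Factor ** Expr
Factor % Factor ** Expr
Prim % Factor ** Expr
var % Factor ** Expr
var % Prim ** Expr
var % var ** Expr
var % var ** Term ** Expr
var % var ** Factor ** Expr
var % var ** Prim ** Expr
var % var ** var ** Expr
var % var ** var ** Term
var % var ** var ** Factor
var % var ** var ** Prim
var % var ** var ** var

[Expr [Term [Term [Factor [Prim var]]] % [Factor [Prim var]]] ** [Expr [Term [Factor [Prim var]]] ** [Expr [Term [Factor [Prim var]]]]]]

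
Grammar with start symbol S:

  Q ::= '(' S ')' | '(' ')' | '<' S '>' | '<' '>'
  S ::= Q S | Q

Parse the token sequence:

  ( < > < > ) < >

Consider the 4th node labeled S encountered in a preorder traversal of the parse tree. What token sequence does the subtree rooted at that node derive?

[S [Q ( [S [Q < >] [S [Q < >]]] )] [S [Q < >]]]

< >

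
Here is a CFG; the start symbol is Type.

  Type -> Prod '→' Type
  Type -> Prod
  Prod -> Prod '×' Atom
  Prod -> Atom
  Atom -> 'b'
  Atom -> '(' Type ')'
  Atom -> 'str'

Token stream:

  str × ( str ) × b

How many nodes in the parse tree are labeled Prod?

4

[Type [Prod [Prod [Prod [Atom str]] × [Atom ( [Type [Prod [Atom str]]] )]] × [Atom b]]]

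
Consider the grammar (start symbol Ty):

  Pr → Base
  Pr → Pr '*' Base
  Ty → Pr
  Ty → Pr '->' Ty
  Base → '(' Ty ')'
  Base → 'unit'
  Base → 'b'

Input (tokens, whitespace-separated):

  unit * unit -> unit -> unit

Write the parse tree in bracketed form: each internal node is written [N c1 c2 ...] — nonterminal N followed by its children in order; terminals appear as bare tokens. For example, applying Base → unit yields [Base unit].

[Ty [Pr [Pr [Base unit]] * [Base unit]] -> [Ty [Pr [Base unit]] -> [Ty [Pr [Base unit]]]]]

Ty
Pr -> Ty
Pr * Base -> Ty
Base * Base -> Ty
unit * Base -> Ty
unit * unit -> Ty
unit * unit -> Pr -> Ty
unit * unit -> Base -> Ty
unit * unit -> unit -> Ty
unit * unit -> unit -> Pr
unit * unit -> unit -> Base
unit * unit -> unit -> unit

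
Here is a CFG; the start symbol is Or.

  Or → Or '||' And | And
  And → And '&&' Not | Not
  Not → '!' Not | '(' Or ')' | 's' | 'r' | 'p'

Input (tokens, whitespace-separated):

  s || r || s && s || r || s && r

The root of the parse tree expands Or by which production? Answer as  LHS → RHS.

Or → Or '||' And

[Or [Or [Or [Or [Or [And [Not s]]] || [And [Not r]]] || [And [And [Not s]] && [Not s]]] || [And [Not r]]] || [And [And [Not s]] && [Not r]]]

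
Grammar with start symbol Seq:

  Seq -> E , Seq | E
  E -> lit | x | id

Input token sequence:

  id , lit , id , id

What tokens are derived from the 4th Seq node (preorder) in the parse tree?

[Seq [E id] , [Seq [E lit] , [Seq [E id] , [Seq [E id]]]]]

id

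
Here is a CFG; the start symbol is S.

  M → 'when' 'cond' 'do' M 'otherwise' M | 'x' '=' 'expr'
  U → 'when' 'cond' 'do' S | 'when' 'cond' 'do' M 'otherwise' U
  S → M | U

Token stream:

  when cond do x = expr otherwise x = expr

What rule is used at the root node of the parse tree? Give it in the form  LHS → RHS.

[S [M when cond do [M x = expr] otherwise [M x = expr]]]

S → M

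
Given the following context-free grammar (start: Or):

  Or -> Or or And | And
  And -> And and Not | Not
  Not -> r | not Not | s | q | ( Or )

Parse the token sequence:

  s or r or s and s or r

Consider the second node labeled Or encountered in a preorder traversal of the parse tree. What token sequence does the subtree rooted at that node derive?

s or r or s and s

[Or [Or [Or [Or [And [Not s]]] or [And [Not r]]] or [And [And [Not s]] and [Not s]]] or [And [Not r]]]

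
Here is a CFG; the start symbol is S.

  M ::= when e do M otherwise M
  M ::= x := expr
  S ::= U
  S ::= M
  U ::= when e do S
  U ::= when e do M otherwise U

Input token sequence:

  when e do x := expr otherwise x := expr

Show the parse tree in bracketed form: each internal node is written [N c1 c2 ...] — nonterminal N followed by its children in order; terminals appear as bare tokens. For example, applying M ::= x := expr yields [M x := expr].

S
M
when e do M otherwise M
when e do x := expr otherwise M
when e do x := expr otherwise x := expr

[S [M when e do [M x := expr] otherwise [M x := expr]]]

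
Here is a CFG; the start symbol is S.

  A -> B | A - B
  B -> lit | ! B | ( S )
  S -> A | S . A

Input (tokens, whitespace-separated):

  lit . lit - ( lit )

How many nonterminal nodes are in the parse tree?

[S [S [A [B lit]]] . [A [A [B lit]] - [B ( [S [A [B lit]]] )]]]

11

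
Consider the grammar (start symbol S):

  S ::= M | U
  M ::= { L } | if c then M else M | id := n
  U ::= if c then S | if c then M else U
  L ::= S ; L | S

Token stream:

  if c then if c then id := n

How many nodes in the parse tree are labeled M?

[S [U if c then [S [U if c then [S [M id := n]]]]]]

1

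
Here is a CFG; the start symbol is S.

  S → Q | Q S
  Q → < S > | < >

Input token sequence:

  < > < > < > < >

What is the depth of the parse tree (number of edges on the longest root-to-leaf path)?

5

[S [Q < >] [S [Q < >] [S [Q < >] [S [Q < >]]]]]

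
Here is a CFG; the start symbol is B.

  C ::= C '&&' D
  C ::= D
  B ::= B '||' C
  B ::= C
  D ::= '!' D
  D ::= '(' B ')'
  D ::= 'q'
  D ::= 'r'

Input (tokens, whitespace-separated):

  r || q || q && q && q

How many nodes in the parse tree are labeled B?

[B [B [B [C [D r]]] || [C [D q]]] || [C [C [C [D q]] && [D q]] && [D q]]]

3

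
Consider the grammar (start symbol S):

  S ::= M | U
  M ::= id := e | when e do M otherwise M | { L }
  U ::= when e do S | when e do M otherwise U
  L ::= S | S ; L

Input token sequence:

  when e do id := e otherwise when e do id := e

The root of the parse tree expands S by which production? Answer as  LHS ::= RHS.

[S [U when e do [M id := e] otherwise [U when e do [S [M id := e]]]]]

S ::= U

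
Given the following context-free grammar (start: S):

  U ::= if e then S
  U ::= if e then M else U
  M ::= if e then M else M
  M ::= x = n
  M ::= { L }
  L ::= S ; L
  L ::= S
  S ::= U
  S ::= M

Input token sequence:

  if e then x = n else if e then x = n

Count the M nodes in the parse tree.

[S [U if e then [M x = n] else [U if e then [S [M x = n]]]]]

2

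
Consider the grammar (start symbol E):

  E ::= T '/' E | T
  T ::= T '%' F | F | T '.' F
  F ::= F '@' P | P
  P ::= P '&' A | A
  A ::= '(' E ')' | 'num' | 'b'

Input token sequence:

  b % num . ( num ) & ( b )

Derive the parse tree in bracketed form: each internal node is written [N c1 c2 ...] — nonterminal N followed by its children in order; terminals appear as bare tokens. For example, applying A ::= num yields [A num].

[E [T [T [T [F [P [A b]]]] % [F [P [A num]]]] . [F [P [P [A ( [E [T [F [P [A num]]]]] )]] & [A ( [E [T [F [P [A b]]]]] )]]]]]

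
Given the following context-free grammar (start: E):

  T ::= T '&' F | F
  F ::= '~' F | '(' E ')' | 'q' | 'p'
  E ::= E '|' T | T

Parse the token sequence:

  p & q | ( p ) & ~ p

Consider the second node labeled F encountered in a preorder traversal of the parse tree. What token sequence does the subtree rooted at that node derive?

q

[E [E [T [T [F p]] & [F q]]] | [T [T [F ( [E [T [F p]]] )]] & [F ~ [F p]]]]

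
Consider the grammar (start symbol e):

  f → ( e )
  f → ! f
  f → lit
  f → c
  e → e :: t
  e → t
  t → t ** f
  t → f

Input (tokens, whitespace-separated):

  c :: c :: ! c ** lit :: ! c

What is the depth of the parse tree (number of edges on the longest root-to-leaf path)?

6

[e [e [e [e [t [f c]]] :: [t [f c]]] :: [t [t [f ! [f c]]] ** [f lit]]] :: [t [f ! [f c]]]]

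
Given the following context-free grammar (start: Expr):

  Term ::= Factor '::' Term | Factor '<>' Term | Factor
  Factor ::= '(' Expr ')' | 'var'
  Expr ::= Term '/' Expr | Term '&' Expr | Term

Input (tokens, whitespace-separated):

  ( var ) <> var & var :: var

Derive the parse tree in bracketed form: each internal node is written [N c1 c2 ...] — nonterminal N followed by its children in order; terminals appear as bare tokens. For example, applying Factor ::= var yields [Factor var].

[Expr [Term [Factor ( [Expr [Term [Factor var]]] )] <> [Term [Factor var]]] & [Expr [Term [Factor var] :: [Term [Factor var]]]]]

Expr
Term & Expr
Factor <> Term & Expr
( Expr ) <> Term & Expr
( Term ) <> Term & Expr
( Factor ) <> Term & Expr
( var ) <> Term & Expr
( var ) <> Factor & Expr
( var ) <> var & Expr
( var ) <> var & Term
( var ) <> var & Factor :: Term
( var ) <> var & var :: Term
( var ) <> var & var :: Factor
( var ) <> var & var :: var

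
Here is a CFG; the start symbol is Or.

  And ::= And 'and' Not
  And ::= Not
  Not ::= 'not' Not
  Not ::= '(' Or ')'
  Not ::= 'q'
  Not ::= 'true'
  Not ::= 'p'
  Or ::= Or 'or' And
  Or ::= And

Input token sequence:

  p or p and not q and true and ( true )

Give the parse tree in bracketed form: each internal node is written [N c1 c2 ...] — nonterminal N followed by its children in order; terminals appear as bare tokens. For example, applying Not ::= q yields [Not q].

[Or [Or [And [Not p]]] or [And [And [And [And [Not p]] and [Not not [Not q]]] and [Not true]] and [Not ( [Or [And [Not true]]] )]]]

Or
Or or And
And or And
Not or And
p or And
p or And and Not
p or And and Not and Not
p or And and Not and Not and Not
p or Not and Not and Not and Not
p or p and Not and Not and Not
p or p and not Not and Not and Not
p or p and not q and Not and Not
p or p and not q and true and Not
p or p and not q and true and ( Or )
p or p and not q and true and ( And )
p or p and not q and true and ( Not )
p or p and not q and true and ( true )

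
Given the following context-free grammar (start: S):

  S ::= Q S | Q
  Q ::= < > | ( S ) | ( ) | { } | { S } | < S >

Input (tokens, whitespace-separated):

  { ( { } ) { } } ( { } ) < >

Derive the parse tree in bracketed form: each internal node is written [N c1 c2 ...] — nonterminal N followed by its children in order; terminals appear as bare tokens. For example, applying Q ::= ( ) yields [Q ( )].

S
Q S
{ S } S
{ Q S } S
{ ( S ) S } S
{ ( Q ) S } S
{ ( { } ) S } S
{ ( { } ) Q } S
{ ( { } ) { } } S
{ ( { } ) { } } Q S
{ ( { } ) { } } ( S ) S
{ ( { } ) { } } ( Q ) S
{ ( { } ) { } } ( { } ) S
{ ( { } ) { } } ( { } ) Q
{ ( { } ) { } } ( { } ) < >

[S [Q { [S [Q ( [S [Q { }]] )] [S [Q { }]]] }] [S [Q ( [S [Q { }]] )] [S [Q < >]]]]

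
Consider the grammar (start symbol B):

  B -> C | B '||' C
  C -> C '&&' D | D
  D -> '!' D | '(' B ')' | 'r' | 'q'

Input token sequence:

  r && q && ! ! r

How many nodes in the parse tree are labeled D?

5

[B [C [C [C [D r]] && [D q]] && [D ! [D ! [D r]]]]]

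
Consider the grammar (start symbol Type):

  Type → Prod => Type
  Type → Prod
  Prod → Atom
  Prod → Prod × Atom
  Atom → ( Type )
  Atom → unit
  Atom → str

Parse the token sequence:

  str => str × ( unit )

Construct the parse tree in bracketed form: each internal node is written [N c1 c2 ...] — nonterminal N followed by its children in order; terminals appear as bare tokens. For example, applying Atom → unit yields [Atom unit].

Type
Prod => Type
Atom => Type
str => Type
str => Prod
str => Prod × Atom
str => Atom × Atom
str => str × Atom
str => str × ( Type )
str => str × ( Prod )
str => str × ( Atom )
str => str × ( unit )

[Type [Prod [Atom str]] => [Type [Prod [Prod [Atom str]] × [Atom ( [Type [Prod [Atom unit]]] )]]]]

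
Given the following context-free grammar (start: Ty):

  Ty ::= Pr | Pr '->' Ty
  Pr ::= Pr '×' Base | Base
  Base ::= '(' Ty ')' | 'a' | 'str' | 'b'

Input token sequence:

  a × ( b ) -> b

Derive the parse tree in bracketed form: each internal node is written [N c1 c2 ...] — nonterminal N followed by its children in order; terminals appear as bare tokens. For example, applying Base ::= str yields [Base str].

Ty
Pr -> Ty
Pr × Base -> Ty
Base × Base -> Ty
a × Base -> Ty
a × ( Ty ) -> Ty
a × ( Pr ) -> Ty
a × ( Base ) -> Ty
a × ( b ) -> Ty
a × ( b ) -> Pr
a × ( b ) -> Base
a × ( b ) -> b

[Ty [Pr [Pr [Base a]] × [Base ( [Ty [Pr [Base b]]] )]] -> [Ty [Pr [Base b]]]]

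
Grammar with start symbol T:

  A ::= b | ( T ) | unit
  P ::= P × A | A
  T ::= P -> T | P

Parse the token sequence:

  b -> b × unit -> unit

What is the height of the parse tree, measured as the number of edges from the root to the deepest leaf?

5

[T [P [A b]] -> [T [P [P [A b]] × [A unit]] -> [T [P [A unit]]]]]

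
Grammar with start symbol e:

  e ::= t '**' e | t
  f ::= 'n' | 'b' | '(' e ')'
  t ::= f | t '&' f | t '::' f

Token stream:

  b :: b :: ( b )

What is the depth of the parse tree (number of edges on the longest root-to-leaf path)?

6

[e [t [t [t [f b]] :: [f b]] :: [f ( [e [t [f b]]] )]]]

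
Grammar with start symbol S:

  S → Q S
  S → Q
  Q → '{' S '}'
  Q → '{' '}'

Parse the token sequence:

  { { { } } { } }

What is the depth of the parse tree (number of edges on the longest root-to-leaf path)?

[S [Q { [S [Q { [S [Q { }]] }] [S [Q { }]]] }]]

6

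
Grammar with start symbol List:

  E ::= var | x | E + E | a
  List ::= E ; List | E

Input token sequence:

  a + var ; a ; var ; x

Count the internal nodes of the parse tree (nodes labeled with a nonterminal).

10

[List [E [E a] + [E var]] ; [List [E a] ; [List [E var] ; [List [E x]]]]]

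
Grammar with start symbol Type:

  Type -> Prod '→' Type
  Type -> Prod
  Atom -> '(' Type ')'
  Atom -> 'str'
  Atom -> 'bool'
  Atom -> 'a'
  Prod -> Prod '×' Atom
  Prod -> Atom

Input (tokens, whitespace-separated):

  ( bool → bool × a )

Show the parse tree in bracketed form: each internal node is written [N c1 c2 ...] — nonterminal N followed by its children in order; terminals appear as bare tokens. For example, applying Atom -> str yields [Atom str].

[Type [Prod [Atom ( [Type [Prod [Atom bool]] → [Type [Prod [Prod [Atom bool]] × [Atom a]]]] )]]]

Type
Prod
Atom
( Type )
( Prod → Type )
( Atom → Type )
( bool → Type )
( bool → Prod )
( bool → Prod × Atom )
( bool → Atom × Atom )
( bool → bool × Atom )
( bool → bool × a )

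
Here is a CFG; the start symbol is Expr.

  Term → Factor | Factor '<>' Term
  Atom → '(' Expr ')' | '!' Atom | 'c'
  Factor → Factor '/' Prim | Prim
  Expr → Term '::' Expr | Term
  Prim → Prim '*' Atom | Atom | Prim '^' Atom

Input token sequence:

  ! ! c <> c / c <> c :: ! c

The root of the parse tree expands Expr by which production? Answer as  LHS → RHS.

Expr → Term '::' Expr

[Expr [Term [Factor [Prim [Atom ! [Atom ! [Atom c]]]]] <> [Term [Factor [Factor [Prim [Atom c]]] / [Prim [Atom c]]] <> [Term [Factor [Prim [Atom c]]]]]] :: [Expr [Term [Factor [Prim [Atom ! [Atom c]]]]]]]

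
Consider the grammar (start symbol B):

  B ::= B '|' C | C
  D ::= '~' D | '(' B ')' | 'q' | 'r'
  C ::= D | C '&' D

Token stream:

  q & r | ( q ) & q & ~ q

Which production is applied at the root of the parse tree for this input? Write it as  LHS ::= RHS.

B ::= B '|' C

[B [B [C [C [D q]] & [D r]]] | [C [C [C [D ( [B [C [D q]]] )]] & [D q]] & [D ~ [D q]]]]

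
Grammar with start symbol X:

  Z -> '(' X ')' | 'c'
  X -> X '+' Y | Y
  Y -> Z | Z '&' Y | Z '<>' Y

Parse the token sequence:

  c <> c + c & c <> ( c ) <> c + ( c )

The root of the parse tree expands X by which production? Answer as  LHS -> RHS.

[X [X [X [Y [Z c] <> [Y [Z c]]]] + [Y [Z c] & [Y [Z c] <> [Y [Z ( [X [Y [Z c]]] )] <> [Y [Z c]]]]]] + [Y [Z ( [X [Y [Z c]]] )]]]

X -> X '+' Y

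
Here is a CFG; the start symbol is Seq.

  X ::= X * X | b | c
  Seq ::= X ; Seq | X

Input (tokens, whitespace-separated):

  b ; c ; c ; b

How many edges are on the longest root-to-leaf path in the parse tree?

5

[Seq [X b] ; [Seq [X c] ; [Seq [X c] ; [Seq [X b]]]]]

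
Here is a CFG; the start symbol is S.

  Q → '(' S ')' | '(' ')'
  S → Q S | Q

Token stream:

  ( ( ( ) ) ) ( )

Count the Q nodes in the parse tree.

[S [Q ( [S [Q ( [S [Q ( )]] )]] )] [S [Q ( )]]]

4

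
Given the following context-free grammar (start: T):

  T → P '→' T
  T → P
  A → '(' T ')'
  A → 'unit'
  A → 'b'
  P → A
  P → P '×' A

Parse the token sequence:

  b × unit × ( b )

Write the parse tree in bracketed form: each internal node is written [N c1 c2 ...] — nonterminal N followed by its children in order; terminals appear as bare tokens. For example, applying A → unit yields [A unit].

T
P
P × A
P × A × A
A × A × A
b × A × A
b × unit × A
b × unit × ( T )
b × unit × ( P )
b × unit × ( A )
b × unit × ( b )

[T [P [P [P [A b]] × [A unit]] × [A ( [T [P [A b]]] )]]]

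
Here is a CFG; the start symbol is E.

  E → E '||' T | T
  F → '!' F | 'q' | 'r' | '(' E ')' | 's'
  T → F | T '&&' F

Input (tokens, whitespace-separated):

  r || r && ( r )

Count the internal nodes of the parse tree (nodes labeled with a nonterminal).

[E [E [T [F r]]] || [T [T [F r]] && [F ( [E [T [F r]]] )]]]

11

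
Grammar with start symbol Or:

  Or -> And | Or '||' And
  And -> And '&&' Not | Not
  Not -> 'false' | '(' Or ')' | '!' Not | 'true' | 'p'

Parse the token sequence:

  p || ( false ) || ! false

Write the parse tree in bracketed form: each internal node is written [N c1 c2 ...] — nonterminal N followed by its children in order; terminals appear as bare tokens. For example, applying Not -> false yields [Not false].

Or
Or || And
Or || And || And
And || And || And
Not || And || And
p || And || And
p || Not || And
p || ( Or ) || And
p || ( And ) || And
p || ( Not ) || And
p || ( false ) || And
p || ( false ) || Not
p || ( false ) || ! Not
p || ( false ) || ! false

[Or [Or [Or [And [Not p]]] || [And [Not ( [Or [And [Not false]]] )]]] || [And [Not ! [Not false]]]]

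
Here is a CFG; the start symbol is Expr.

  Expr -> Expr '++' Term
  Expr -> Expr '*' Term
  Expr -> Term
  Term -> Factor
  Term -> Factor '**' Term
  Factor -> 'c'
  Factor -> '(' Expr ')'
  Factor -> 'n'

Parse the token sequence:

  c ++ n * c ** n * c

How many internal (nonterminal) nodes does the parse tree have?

[Expr [Expr [Expr [Expr [Term [Factor c]]] ++ [Term [Factor n]]] * [Term [Factor c] ** [Term [Factor n]]]] * [Term [Factor c]]]

14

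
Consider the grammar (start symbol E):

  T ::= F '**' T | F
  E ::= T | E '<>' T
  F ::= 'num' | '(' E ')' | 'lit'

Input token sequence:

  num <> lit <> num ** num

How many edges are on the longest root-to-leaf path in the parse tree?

5

[E [E [E [T [F num]]] <> [T [F lit]]] <> [T [F num] ** [T [F num]]]]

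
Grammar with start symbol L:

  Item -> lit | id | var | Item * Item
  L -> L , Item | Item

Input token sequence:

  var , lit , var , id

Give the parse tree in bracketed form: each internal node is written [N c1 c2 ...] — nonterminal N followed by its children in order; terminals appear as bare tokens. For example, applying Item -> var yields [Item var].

[L [L [L [L [Item var]] , [Item lit]] , [Item var]] , [Item id]]

L
L , Item
L , Item , Item
L , Item , Item , Item
Item , Item , Item , Item
var , Item , Item , Item
var , lit , Item , Item
var , lit , var , Item
var , lit , var , id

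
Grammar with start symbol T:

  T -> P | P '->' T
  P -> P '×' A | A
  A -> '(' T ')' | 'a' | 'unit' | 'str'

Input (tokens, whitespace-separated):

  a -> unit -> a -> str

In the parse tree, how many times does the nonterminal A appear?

[T [P [A a]] -> [T [P [A unit]] -> [T [P [A a]] -> [T [P [A str]]]]]]

4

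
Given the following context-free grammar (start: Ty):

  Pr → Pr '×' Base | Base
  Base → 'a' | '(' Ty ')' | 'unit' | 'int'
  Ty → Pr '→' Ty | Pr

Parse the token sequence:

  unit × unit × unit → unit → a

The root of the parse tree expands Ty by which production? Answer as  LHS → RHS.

[Ty [Pr [Pr [Pr [Base unit]] × [Base unit]] × [Base unit]] → [Ty [Pr [Base unit]] → [Ty [Pr [Base a]]]]]

Ty → Pr '→' Ty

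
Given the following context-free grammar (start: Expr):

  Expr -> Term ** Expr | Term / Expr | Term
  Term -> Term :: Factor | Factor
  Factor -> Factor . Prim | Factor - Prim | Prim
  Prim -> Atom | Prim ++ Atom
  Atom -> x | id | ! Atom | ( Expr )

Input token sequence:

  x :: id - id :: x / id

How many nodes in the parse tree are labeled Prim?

5

[Expr [Term [Term [Term [Factor [Prim [Atom x]]]] :: [Factor [Factor [Prim [Atom id]]] - [Prim [Atom id]]]] :: [Factor [Prim [Atom x]]]] / [Expr [Term [Factor [Prim [Atom id]]]]]]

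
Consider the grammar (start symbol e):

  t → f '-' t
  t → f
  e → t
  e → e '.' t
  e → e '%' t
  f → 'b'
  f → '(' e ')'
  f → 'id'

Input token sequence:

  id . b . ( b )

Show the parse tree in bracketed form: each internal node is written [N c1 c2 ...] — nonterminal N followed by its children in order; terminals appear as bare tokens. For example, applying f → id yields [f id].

[e [e [e [t [f id]]] . [t [f b]]] . [t [f ( [e [t [f b]]] )]]]

e
e . t
e . t . t
t . t . t
f . t . t
id . t . t
id . f . t
id . b . t
id . b . f
id . b . ( e )
id . b . ( t )
id . b . ( f )
id . b . ( b )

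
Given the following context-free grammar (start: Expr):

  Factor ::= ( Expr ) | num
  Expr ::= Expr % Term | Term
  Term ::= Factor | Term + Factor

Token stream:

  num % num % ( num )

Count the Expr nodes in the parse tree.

4

[Expr [Expr [Expr [Term [Factor num]]] % [Term [Factor num]]] % [Term [Factor ( [Expr [Term [Factor num]]] )]]]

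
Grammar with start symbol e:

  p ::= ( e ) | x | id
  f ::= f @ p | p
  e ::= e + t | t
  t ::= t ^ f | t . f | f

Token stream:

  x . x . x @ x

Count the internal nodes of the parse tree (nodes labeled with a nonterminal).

12

[e [t [t [t [f [p x]]] . [f [p x]]] . [f [f [p x]] @ [p x]]]]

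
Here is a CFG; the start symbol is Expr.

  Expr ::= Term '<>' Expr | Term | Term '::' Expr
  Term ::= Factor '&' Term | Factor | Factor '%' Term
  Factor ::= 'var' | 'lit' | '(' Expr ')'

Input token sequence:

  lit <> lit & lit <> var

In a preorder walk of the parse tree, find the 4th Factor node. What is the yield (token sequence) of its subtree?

[Expr [Term [Factor lit]] <> [Expr [Term [Factor lit] & [Term [Factor lit]]] <> [Expr [Term [Factor var]]]]]

var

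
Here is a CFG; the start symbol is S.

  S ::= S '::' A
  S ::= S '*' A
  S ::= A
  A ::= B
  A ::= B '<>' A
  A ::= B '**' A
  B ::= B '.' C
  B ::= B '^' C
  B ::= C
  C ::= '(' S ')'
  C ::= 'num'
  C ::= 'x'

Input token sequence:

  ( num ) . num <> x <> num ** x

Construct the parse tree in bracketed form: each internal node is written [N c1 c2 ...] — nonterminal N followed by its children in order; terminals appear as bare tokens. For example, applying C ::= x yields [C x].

[S [A [B [B [C ( [S [A [B [C num]]]] )]] . [C num]] <> [A [B [C x]] <> [A [B [C num]] ** [A [B [C x]]]]]]]

S
A
B <> A
B . C <> A
C . C <> A
( S ) . C <> A
( A ) . C <> A
( B ) . C <> A
( C ) . C <> A
( num ) . C <> A
( num ) . num <> A
( num ) . num <> B <> A
( num ) . num <> C <> A
( num ) . num <> x <> A
( num ) . num <> x <> B ** A
( num ) . num <> x <> C ** A
( num ) . num <> x <> num ** A
( num ) . num <> x <> num ** B
( num ) . num <> x <> num ** C
( num ) . num <> x <> num ** x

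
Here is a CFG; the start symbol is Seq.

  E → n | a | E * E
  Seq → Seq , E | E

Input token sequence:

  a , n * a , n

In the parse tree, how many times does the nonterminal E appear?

[Seq [Seq [Seq [E a]] , [E [E n] * [E a]]] , [E n]]

5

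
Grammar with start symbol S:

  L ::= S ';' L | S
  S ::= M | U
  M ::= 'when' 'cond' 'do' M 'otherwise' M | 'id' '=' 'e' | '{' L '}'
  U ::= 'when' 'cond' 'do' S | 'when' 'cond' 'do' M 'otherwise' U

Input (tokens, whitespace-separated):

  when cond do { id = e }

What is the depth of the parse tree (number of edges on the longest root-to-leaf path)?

7

[S [U when cond do [S [M { [L [S [M id = e]]] }]]]]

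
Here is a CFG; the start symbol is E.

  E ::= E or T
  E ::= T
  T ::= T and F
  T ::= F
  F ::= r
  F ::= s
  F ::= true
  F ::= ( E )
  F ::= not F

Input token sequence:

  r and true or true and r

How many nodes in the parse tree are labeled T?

4

[E [E [T [T [F r]] and [F true]]] or [T [T [F true]] and [F r]]]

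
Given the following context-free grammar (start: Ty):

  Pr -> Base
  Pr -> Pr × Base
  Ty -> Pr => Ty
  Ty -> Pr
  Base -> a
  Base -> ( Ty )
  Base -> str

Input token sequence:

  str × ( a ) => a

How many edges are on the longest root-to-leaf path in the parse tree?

6

[Ty [Pr [Pr [Base str]] × [Base ( [Ty [Pr [Base a]]] )]] => [Ty [Pr [Base a]]]]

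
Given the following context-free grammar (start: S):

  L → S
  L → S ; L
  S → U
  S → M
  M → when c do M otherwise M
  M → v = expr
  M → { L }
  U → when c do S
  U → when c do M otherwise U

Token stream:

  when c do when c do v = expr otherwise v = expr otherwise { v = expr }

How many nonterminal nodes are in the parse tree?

9

[S [M when c do [M when c do [M v = expr] otherwise [M v = expr]] otherwise [M { [L [S [M v = expr]]] }]]]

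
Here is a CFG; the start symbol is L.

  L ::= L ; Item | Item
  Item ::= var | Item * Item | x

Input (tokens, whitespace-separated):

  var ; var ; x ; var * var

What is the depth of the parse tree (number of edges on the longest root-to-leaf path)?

[L [L [L [L [Item var]] ; [Item var]] ; [Item x]] ; [Item [Item var] * [Item var]]]

5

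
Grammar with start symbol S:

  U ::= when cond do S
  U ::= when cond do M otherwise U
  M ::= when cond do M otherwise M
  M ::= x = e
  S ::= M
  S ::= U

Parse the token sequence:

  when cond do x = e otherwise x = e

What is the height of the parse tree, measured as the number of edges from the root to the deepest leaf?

3

[S [M when cond do [M x = e] otherwise [M x = e]]]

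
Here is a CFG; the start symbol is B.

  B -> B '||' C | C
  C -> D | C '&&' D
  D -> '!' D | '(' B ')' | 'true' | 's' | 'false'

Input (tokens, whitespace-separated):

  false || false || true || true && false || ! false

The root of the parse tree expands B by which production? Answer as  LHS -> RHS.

B -> B '||' C

[B [B [B [B [B [C [D false]]] || [C [D false]]] || [C [D true]]] || [C [C [D true]] && [D false]]] || [C [D ! [D false]]]]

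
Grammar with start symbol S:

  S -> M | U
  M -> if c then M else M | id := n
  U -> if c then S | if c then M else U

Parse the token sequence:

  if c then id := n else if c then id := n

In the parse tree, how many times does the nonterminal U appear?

[S [U if c then [M id := n] else [U if c then [S [M id := n]]]]]

2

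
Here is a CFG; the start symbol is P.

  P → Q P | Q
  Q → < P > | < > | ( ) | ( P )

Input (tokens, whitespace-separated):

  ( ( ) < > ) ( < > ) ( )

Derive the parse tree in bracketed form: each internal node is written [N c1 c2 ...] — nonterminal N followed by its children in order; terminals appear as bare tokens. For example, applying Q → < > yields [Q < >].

P
Q P
( P ) P
( Q P ) P
( ( ) P ) P
( ( ) Q ) P
( ( ) < > ) P
( ( ) < > ) Q P
( ( ) < > ) ( P ) P
( ( ) < > ) ( Q ) P
( ( ) < > ) ( < > ) P
( ( ) < > ) ( < > ) Q
( ( ) < > ) ( < > ) ( )

[P [Q ( [P [Q ( )] [P [Q < >]]] )] [P [Q ( [P [Q < >]] )] [P [Q ( )]]]]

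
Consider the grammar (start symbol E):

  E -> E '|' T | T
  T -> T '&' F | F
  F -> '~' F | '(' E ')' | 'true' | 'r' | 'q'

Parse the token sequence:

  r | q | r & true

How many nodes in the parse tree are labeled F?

4

[E [E [E [T [F r]]] | [T [F q]]] | [T [T [F r]] & [F true]]]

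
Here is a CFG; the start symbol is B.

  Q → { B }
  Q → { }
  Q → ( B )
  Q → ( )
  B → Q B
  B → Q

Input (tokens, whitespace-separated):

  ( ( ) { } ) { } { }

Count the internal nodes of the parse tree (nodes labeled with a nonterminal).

[B [Q ( [B [Q ( )] [B [Q { }]]] )] [B [Q { }] [B [Q { }]]]]

10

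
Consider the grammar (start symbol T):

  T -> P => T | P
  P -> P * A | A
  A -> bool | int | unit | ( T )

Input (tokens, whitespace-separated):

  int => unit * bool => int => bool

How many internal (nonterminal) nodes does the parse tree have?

14

[T [P [A int]] => [T [P [P [A unit]] * [A bool]] => [T [P [A int]] => [T [P [A bool]]]]]]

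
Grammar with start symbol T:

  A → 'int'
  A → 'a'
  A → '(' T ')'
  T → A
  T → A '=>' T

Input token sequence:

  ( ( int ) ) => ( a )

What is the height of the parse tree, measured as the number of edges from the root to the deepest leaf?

[T [A ( [T [A ( [T [A int]] )]] )] => [T [A ( [T [A a]] )]]]

6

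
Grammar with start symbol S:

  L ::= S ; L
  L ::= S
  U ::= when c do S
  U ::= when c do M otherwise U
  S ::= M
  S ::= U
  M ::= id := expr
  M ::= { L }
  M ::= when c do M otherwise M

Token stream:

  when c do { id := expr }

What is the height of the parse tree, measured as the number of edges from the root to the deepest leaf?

7

[S [U when c do [S [M { [L [S [M id := expr]]] }]]]]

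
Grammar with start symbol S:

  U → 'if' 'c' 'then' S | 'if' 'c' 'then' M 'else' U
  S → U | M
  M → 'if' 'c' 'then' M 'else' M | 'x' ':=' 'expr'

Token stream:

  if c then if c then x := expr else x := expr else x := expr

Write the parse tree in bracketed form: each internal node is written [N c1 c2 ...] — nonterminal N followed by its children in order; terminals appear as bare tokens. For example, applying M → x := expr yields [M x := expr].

S
M
if c then M else M
if c then if c then M else M else M
if c then if c then x := expr else M else M
if c then if c then x := expr else x := expr else M
if c then if c then x := expr else x := expr else x := expr

[S [M if c then [M if c then [M x := expr] else [M x := expr]] else [M x := expr]]]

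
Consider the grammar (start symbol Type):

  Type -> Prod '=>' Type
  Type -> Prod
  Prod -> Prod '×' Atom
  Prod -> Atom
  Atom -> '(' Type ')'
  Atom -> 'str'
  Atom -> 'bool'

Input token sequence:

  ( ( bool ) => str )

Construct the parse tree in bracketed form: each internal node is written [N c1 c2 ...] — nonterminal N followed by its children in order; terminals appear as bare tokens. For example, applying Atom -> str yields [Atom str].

Type
Prod
Atom
( Type )
( Prod => Type )
( Atom => Type )
( ( Type ) => Type )
( ( Prod ) => Type )
( ( Atom ) => Type )
( ( bool ) => Type )
( ( bool ) => Prod )
( ( bool ) => Atom )
( ( bool ) => str )

[Type [Prod [Atom ( [Type [Prod [Atom ( [Type [Prod [Atom bool]]] )]] => [Type [Prod [Atom str]]]] )]]]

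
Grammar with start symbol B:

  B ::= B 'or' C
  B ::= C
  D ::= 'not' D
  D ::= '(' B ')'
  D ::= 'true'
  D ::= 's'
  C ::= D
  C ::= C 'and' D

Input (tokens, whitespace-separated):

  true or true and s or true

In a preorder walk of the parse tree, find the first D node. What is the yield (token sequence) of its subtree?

[B [B [B [C [D true]]] or [C [C [D true]] and [D s]]] or [C [D true]]]

true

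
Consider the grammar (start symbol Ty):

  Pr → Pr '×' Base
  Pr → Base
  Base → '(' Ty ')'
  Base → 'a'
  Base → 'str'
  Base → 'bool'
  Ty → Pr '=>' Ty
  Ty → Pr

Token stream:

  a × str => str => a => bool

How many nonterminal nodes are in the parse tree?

14

[Ty [Pr [Pr [Base a]] × [Base str]] => [Ty [Pr [Base str]] => [Ty [Pr [Base a]] => [Ty [Pr [Base bool]]]]]]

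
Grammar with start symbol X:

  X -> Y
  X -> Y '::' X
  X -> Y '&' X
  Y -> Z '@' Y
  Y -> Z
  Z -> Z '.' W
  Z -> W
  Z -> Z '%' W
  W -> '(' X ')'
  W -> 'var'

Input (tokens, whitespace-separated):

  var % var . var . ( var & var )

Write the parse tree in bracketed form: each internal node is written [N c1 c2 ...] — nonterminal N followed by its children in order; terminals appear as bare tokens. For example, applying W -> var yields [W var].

X
Y
Z
Z . W
Z . W . W
Z % W . W . W
W % W . W . W
var % W . W . W
var % var . W . W
var % var . var . W
var % var . var . ( X )
var % var . var . ( Y & X )
var % var . var . ( Z & X )
var % var . var . ( W & X )
var % var . var . ( var & X )
var % var . var . ( var & Y )
var % var . var . ( var & Z )
var % var . var . ( var & W )
var % var . var . ( var & var )

[X [Y [Z [Z [Z [Z [W var]] % [W var]] . [W var]] . [W ( [X [Y [Z [W var]]] & [X [Y [Z [W var]]]]] )]]]]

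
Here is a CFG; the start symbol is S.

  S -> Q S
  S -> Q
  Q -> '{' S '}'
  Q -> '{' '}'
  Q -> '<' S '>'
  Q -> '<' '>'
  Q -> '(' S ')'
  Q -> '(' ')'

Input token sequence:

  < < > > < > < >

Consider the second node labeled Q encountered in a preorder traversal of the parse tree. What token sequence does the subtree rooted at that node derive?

< >

[S [Q < [S [Q < >]] >] [S [Q < >] [S [Q < >]]]]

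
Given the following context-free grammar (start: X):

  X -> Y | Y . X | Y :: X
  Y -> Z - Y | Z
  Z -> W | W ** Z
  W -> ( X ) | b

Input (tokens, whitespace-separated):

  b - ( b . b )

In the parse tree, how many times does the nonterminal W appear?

[X [Y [Z [W b]] - [Y [Z [W ( [X [Y [Z [W b]]] . [X [Y [Z [W b]]]]] )]]]]]

4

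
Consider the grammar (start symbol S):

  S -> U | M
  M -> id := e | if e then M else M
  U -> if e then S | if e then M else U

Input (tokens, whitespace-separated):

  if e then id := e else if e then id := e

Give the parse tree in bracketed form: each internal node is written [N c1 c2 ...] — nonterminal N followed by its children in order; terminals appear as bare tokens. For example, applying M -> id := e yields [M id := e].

[S [U if e then [M id := e] else [U if e then [S [M id := e]]]]]

S
U
if e then M else U
if e then id := e else U
if e then id := e else if e then S
if e then id := e else if e then M
if e then id := e else if e then id := e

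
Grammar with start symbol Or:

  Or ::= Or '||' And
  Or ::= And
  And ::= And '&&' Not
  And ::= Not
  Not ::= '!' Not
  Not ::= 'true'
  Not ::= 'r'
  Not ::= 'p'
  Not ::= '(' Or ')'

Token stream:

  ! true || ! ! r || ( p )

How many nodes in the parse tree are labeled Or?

4

[Or [Or [Or [And [Not ! [Not true]]]] || [And [Not ! [Not ! [Not r]]]]] || [And [Not ( [Or [And [Not p]]] )]]]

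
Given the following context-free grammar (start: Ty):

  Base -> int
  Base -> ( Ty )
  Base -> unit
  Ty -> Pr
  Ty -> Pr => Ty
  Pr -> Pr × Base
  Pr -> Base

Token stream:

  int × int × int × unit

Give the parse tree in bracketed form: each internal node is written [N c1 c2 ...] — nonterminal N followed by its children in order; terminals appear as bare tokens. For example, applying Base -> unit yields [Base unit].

[Ty [Pr [Pr [Pr [Pr [Base int]] × [Base int]] × [Base int]] × [Base unit]]]

Ty
Pr
Pr × Base
Pr × Base × Base
Pr × Base × Base × Base
Base × Base × Base × Base
int × Base × Base × Base
int × int × Base × Base
int × int × int × Base
int × int × int × unit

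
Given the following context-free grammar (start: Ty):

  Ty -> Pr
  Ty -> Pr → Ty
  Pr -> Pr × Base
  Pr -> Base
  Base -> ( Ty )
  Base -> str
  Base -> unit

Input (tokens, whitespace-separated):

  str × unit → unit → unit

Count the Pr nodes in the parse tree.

4

[Ty [Pr [Pr [Base str]] × [Base unit]] → [Ty [Pr [Base unit]] → [Ty [Pr [Base unit]]]]]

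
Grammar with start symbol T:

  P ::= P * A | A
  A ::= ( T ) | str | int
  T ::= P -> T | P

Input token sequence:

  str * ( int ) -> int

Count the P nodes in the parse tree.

4

[T [P [P [A str]] * [A ( [T [P [A int]]] )]] -> [T [P [A int]]]]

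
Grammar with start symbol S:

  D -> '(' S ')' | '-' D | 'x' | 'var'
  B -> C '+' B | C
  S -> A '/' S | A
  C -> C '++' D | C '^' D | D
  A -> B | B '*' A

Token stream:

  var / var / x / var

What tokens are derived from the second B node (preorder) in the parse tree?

[S [A [B [C [D var]]]] / [S [A [B [C [D var]]]] / [S [A [B [C [D x]]]] / [S [A [B [C [D var]]]]]]]]

var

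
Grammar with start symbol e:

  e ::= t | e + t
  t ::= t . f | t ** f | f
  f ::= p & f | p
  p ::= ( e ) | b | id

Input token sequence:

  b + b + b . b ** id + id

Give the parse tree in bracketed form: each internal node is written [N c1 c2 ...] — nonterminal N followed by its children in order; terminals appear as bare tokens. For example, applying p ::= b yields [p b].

e
e + t
e + t + t
e + t + t + t
t + t + t + t
f + t + t + t
p + t + t + t
b + t + t + t
b + f + t + t
b + p + t + t
b + b + t + t
b + b + t ** f + t
b + b + t . f ** f + t
b + b + f . f ** f + t
b + b + p . f ** f + t
b + b + b . f ** f + t
b + b + b . p ** f + t
b + b + b . b ** f + t
b + b + b . b ** p + t
b + b + b . b ** id + t
b + b + b . b ** id + f
b + b + b . b ** id + p
b + b + b . b ** id + id

[e [e [e [e [t [f [p b]]]] + [t [f [p b]]]] + [t [t [t [f [p b]]] . [f [p b]]] ** [f [p id]]]] + [t [f [p id]]]]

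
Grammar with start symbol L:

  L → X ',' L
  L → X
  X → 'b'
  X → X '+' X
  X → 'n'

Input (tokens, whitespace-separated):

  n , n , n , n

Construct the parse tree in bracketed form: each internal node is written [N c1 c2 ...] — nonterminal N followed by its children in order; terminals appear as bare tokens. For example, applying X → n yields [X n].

L
X , L
n , L
n , X , L
n , n , L
n , n , X , L
n , n , n , L
n , n , n , X
n , n , n , n

[L [X n] , [L [X n] , [L [X n] , [L [X n]]]]]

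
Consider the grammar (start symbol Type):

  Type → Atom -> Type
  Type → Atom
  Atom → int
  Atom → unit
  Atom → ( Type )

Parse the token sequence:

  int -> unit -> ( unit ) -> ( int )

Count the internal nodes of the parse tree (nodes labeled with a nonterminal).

[Type [Atom int] -> [Type [Atom unit] -> [Type [Atom ( [Type [Atom unit]] )] -> [Type [Atom ( [Type [Atom int]] )]]]]]

12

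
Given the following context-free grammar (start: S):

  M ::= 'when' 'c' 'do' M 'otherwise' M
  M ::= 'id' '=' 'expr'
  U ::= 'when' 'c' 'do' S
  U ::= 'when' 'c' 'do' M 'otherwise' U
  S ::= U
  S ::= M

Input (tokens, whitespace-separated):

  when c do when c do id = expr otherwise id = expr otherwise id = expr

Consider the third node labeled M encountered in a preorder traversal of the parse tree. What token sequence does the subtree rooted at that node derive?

[S [M when c do [M when c do [M id = expr] otherwise [M id = expr]] otherwise [M id = expr]]]

id = expr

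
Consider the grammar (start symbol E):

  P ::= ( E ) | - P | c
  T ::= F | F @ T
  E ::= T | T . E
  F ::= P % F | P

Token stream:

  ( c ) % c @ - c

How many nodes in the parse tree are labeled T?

[E [T [F [P ( [E [T [F [P c]]]] )] % [F [P c]]] @ [T [F [P - [P c]]]]]]

3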